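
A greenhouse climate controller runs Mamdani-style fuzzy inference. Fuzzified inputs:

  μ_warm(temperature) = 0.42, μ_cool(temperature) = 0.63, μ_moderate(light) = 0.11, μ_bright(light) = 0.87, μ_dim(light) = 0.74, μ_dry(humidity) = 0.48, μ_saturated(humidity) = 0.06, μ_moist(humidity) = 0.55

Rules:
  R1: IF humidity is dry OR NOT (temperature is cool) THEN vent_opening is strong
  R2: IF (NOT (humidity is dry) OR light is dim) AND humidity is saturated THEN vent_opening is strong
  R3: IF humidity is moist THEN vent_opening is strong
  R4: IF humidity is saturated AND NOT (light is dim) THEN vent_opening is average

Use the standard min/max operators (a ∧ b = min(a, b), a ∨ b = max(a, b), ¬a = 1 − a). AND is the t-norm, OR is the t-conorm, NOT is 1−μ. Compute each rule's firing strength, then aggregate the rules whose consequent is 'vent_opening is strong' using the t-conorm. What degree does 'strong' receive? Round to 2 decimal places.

0.55

R1: dry=0.48, ¬cool=1−0.63=0.37; OR[max(a, b)] → w = 0.48
R2: (¬dry=1−0.48=0.52 OR dim=0.74) = 0.74; AND[min(a, b)] with saturated=0.06 → w = 0.06
R3: moist=0.55 → w = 0.55
R4: saturated=0.06, ¬dim=1−0.74=0.26; AND[min(a, b)] → w = 0.06
Rules with consequent 'strong': {R1, R2, R3} → strengths 0.48, 0.06, 0.55
Aggregate via t-conorm [max(a, b)]: 0.55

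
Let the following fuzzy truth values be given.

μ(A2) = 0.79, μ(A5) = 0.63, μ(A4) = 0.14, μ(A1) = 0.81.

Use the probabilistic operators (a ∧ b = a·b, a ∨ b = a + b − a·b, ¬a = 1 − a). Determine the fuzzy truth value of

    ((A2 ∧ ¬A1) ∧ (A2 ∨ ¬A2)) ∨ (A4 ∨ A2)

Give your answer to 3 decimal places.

0.842

¬A1 = 1 − 0.8100 = 0.1900
A2 ∧ ¬A1 = a·b on (0.7900, 0.1900) = 0.1501
¬A2 = 1 − 0.7900 = 0.2100
A2 ∨ ¬A2 = a + b − a·b on (0.7900, 0.2100) = 0.8341
(A2 ∧ ¬A1) ∧ (A2 ∨ ¬A2) = a·b on (0.1501, 0.8341) = 0.1252
A4 ∨ A2 = a + b − a·b on (0.1400, 0.7900) = 0.8194
((A2 ∧ ¬A1) ∧ (A2 ∨ ¬A2)) ∨ (A4 ∨ A2) = a + b − a·b on (0.1252, 0.8194) = 0.8420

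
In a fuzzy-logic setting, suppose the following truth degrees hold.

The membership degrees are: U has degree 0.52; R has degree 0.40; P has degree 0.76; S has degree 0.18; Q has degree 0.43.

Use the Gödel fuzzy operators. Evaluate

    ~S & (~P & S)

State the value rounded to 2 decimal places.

0.18

~S = 1 − 0.18 = 0.82
~P = 1 − 0.76 = 0.24
~P & S = min(a, b) on (0.24, 0.18) = 0.18
~S & (~P & S) = min(a, b) on (0.82, 0.18) = 0.18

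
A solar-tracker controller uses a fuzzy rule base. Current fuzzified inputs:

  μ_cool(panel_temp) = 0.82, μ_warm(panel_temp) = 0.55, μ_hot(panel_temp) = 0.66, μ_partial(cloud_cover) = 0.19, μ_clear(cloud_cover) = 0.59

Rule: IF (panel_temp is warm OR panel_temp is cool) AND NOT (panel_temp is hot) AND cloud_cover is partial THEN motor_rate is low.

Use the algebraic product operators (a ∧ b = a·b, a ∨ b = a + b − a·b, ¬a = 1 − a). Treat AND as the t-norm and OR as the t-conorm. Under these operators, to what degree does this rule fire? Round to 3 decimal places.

0.059

firing strength: (warm=0.55 OR cool=0.82) = 0.9190; AND[a·b] with ¬hot=1−0.66=0.34, partial=0.19 → w = 0.0594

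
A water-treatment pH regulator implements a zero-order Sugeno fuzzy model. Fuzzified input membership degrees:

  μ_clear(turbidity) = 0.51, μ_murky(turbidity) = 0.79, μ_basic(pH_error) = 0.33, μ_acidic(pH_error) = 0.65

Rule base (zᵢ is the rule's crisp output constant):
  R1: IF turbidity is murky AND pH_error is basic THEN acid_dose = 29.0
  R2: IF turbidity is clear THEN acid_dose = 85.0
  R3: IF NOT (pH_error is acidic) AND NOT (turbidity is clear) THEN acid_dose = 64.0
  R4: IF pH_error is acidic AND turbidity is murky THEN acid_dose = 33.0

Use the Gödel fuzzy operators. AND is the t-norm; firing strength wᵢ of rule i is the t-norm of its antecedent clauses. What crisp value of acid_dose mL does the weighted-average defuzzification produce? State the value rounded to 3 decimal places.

R1 (z=29.0): murky=0.79, basic=0.33; AND[min(a, b)] → w = 0.33
R2 (z=85.0): clear=0.51 → w = 0.51
R3 (z=64.0): ¬acidic=1−0.65=0.35, ¬clear=1−0.51=0.49; AND[min(a, b)] → w = 0.35
R4 (z=33.0): acidic=0.65, murky=0.79; AND[min(a, b)] → w = 0.65
Weighted average = (0.33·29.0 + 0.51·85.0 + 0.35·64.0 + 0.65·33.0) / (0.33 + 0.51 + 0.35 + 0.65)
  = 96.7700 / 1.8400 = 52.592

52.592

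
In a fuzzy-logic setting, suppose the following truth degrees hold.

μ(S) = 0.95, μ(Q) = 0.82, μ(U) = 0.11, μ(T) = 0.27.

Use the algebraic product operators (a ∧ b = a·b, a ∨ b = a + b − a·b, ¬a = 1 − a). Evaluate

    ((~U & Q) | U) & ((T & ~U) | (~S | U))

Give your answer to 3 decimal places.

~U = 1 − 0.1100 = 0.8900
~U & Q = a·b on (0.8900, 0.8200) = 0.7298
(~U & Q) | U = a + b − a·b on (0.7298, 0.1100) = 0.7595
~U = 1 − 0.1100 = 0.8900
T & ~U = a·b on (0.2700, 0.8900) = 0.2403
~S = 1 − 0.9500 = 0.0500
~S | U = a + b − a·b on (0.0500, 0.1100) = 0.1545
(T & ~U) | (~S | U) = a + b − a·b on (0.2403, 0.1545) = 0.3577
((~U & Q) | U) & ((T & ~U) | (~S | U)) = a·b on (0.7595, 0.3577) = 0.2717

0.272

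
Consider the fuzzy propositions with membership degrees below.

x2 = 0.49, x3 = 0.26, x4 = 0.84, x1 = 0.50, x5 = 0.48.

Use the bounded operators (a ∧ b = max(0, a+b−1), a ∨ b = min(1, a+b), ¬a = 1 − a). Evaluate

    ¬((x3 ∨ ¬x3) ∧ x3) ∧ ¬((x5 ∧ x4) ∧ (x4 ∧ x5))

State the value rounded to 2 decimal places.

¬x3 = 1 − 0.26 = 0.74
x3 ∨ ¬x3 = min(1, a+b) on (0.26, 0.74) = 1.00
(x3 ∨ ¬x3) ∧ x3 = max(0, a+b−1) on (1.00, 0.26) = 0.26
¬((x3 ∨ ¬x3) ∧ x3) = 1 − 0.26 = 0.74
x5 ∧ x4 = max(0, a+b−1) on (0.48, 0.84) = 0.32
x4 ∧ x5 = max(0, a+b−1) on (0.84, 0.48) = 0.32
(x5 ∧ x4) ∧ (x4 ∧ x5) = max(0, a+b−1) on (0.32, 0.32) = 0.00
¬((x5 ∧ x4) ∧ (x4 ∧ x5)) = 1 − 0.00 = 1.00
¬((x3 ∨ ¬x3) ∧ x3) ∧ ¬((x5 ∧ x4) ∧ (x4 ∧ x5)) = max(0, a+b−1) on (0.74, 1.00) = 0.74

0.74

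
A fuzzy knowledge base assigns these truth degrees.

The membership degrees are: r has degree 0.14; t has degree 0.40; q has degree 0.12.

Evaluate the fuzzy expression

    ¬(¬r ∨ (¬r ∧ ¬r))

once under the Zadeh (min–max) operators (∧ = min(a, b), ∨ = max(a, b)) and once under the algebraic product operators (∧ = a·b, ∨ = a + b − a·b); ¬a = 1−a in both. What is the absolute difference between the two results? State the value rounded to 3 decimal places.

0.104

Under Zadeh (min–max):
  ¬r = 1 − 0.14 = 0.86
  ¬r = 1 − 0.14 = 0.86
  ¬r = 1 − 0.14 = 0.86
  ¬r ∧ ¬r = min(a, b) on (0.86, 0.86) = 0.86
  ¬r ∨ (¬r ∧ ¬r) = max(a, b) on (0.86, 0.86) = 0.86
  ¬(¬r ∨ (¬r ∧ ¬r)) = 1 − 0.86 = 0.14
  → value = 0.1400
Under algebraic product:
  ¬r = 1 − 0.1400 = 0.8600
  ¬r = 1 − 0.1400 = 0.8600
  ¬r = 1 − 0.1400 = 0.8600
  ¬r ∧ ¬r = a·b on (0.8600, 0.8600) = 0.7396
  ¬r ∨ (¬r ∧ ¬r) = a + b − a·b on (0.8600, 0.7396) = 0.9635
  ¬(¬r ∨ (¬r ∧ ¬r)) = 1 − 0.9635 = 0.0365
  → value = 0.0365
|0.1400 − 0.0365| = 0.104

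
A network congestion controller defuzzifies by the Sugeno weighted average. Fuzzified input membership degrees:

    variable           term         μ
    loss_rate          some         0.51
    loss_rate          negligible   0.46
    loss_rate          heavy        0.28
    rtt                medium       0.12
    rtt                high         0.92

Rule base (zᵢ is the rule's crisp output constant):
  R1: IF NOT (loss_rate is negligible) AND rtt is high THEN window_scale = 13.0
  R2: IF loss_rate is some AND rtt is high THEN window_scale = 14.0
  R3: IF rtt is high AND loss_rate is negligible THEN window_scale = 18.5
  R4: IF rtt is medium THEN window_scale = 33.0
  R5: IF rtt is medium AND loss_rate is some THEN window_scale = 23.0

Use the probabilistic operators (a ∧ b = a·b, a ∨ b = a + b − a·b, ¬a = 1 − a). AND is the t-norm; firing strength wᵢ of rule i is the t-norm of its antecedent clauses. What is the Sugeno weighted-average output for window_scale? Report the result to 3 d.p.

R1 (z=13.0): ¬negligible=1−0.46=0.54, high=0.92; AND[a·b] → w = 0.4968
R2 (z=14.0): some=0.51, high=0.92; AND[a·b] → w = 0.4692
R3 (z=18.5): high=0.92, negligible=0.46; AND[a·b] → w = 0.4232
R4 (z=33.0): medium=0.12 → w = 0.1200
R5 (z=23.0): medium=0.12, some=0.51; AND[a·b] → w = 0.0612
Weighted average = (0.4968·13.0 + 0.4692·14.0 + 0.4232·18.5 + 0.1200·33.0 + 0.0612·23.0) / (0.4968 + 0.4692 + 0.4232 + 0.1200 + 0.0612)
  = 26.2240 / 1.5704 = 16.699

16.699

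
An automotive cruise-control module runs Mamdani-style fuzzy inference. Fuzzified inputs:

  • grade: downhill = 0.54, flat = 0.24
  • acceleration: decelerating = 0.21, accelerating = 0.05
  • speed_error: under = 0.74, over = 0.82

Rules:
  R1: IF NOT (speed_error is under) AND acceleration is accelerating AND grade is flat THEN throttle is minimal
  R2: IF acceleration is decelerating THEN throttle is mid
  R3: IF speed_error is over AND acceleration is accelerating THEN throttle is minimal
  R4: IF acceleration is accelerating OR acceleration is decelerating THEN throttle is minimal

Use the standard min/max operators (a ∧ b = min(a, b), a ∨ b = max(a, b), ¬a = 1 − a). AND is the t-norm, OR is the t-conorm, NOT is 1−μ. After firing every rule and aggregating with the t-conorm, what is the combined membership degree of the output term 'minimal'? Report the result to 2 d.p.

0.21

R1: ¬under=1−0.74=0.26, accelerating=0.05, flat=0.24; AND[min(a, b)] → w = 0.05
R2: decelerating=0.21 → w = 0.21
R3: over=0.82, accelerating=0.05; AND[min(a, b)] → w = 0.05
R4: accelerating=0.05, decelerating=0.21; OR[max(a, b)] → w = 0.21
Rules with consequent 'minimal': {R1, R3, R4} → strengths 0.05, 0.05, 0.21
Aggregate via t-conorm [max(a, b)]: 0.21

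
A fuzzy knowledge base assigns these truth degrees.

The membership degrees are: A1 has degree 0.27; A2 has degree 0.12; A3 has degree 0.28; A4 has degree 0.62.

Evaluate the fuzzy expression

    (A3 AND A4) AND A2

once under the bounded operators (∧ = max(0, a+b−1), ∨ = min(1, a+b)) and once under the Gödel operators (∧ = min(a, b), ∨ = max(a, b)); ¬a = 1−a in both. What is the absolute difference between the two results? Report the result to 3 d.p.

Under bounded:
  A3 AND A4 = max(0, a+b−1) on (0.28, 0.62) = 0.00
  (A3 AND A4) AND A2 = max(0, a+b−1) on (0.00, 0.12) = 0.00
  → value = 0.0000
Under Gödel:
  A3 AND A4 = min(a, b) on (0.28, 0.62) = 0.28
  (A3 AND A4) AND A2 = min(a, b) on (0.28, 0.12) = 0.12
  → value = 0.1200
|0.0000 − 0.1200| = 0.120

0.120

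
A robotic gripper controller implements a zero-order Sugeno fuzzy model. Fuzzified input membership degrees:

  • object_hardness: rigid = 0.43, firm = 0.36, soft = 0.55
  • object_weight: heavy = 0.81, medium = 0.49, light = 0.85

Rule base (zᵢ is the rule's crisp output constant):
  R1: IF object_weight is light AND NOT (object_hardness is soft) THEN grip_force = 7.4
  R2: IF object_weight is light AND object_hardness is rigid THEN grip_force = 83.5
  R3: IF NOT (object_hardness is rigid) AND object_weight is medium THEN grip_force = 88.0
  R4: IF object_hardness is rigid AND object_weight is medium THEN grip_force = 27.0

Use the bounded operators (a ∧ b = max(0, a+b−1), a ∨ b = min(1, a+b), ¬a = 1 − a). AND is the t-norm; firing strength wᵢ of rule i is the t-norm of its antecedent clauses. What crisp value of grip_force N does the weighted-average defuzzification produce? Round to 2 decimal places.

R1 (z=7.4): light=0.85, ¬soft=1−0.55=0.45; AND[max(0, a+b−1)] → w = 0.30
R2 (z=83.5): light=0.85, rigid=0.43; AND[max(0, a+b−1)] → w = 0.28
R3 (z=88.0): ¬rigid=1−0.43=0.57, medium=0.49; AND[max(0, a+b−1)] → w = 0.06
R4 (z=27.0): rigid=0.43, medium=0.49; AND[max(0, a+b−1)] → w = 0.00
Weighted average = (0.30·7.4 + 0.28·83.5 + 0.06·88.0 + 0.00·27.0) / (0.30 + 0.28 + 0.06 + 0.00)
  = 30.8800 / 0.6400 = 48.25

48.25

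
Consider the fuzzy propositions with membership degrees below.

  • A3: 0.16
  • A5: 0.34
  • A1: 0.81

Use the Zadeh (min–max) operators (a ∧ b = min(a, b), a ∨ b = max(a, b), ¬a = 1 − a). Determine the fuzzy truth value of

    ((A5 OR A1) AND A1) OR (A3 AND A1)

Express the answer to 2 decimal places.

A5 OR A1 = max(a, b) on (0.34, 0.81) = 0.81
(A5 OR A1) AND A1 = min(a, b) on (0.81, 0.81) = 0.81
A3 AND A1 = min(a, b) on (0.16, 0.81) = 0.16
((A5 OR A1) AND A1) OR (A3 AND A1) = max(a, b) on (0.81, 0.16) = 0.81

0.81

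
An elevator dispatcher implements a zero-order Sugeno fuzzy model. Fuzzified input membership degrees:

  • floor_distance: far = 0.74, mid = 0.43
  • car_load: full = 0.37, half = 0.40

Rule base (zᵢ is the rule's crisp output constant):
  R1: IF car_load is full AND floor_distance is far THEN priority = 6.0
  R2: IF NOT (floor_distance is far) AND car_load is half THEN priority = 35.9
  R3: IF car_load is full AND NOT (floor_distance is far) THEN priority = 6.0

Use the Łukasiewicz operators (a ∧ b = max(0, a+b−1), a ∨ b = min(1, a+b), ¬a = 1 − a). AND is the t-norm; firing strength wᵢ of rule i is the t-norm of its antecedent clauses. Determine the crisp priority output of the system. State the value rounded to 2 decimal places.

6.00

R1 (z=6.0): full=0.37, far=0.74; AND[max(0, a+b−1)] → w = 0.11
R2 (z=35.9): ¬far=1−0.74=0.26, half=0.40; AND[max(0, a+b−1)] → w = 0.00
R3 (z=6.0): full=0.37, ¬far=1−0.74=0.26; AND[max(0, a+b−1)] → w = 0.00
Weighted average = (0.11·6.0 + 0.00·35.9 + 0.00·6.0) / (0.11 + 0.00 + 0.00)
  = 0.6600 / 0.1100 = 6.00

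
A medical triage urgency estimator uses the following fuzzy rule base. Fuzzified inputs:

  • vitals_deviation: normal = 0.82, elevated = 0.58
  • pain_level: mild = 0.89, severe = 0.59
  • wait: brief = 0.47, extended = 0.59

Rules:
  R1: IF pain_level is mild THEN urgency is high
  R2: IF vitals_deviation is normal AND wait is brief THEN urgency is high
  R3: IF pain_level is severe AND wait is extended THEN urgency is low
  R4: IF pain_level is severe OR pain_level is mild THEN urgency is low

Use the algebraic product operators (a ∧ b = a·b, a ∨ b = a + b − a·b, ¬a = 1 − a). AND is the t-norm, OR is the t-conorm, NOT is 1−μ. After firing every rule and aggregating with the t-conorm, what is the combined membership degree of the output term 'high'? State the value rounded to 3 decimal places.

0.932

R1: mild=0.89 → w = 0.8900
R2: normal=0.82, brief=0.47; AND[a·b] → w = 0.3854
R3: severe=0.59, extended=0.59; AND[a·b] → w = 0.3481
R4: severe=0.59, mild=0.89; OR[a + b − a·b] → w = 0.9549
Rules with consequent 'high': {R1, R2} → strengths 0.8900, 0.3854
Aggregate via t-conorm [a + b − a·b]: 0.9324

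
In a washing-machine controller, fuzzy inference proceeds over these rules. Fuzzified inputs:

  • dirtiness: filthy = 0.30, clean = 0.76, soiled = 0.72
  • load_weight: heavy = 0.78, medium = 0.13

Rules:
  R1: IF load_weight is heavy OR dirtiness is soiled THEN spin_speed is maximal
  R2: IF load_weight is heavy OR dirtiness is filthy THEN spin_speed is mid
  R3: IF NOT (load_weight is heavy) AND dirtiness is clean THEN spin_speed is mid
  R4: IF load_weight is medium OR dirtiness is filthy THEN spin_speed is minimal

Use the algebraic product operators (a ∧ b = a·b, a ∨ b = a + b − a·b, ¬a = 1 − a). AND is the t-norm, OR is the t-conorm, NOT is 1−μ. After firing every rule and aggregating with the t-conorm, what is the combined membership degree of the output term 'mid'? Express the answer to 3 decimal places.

0.872

R1: heavy=0.78, soiled=0.72; OR[a + b − a·b] → w = 0.9384
R2: heavy=0.78, filthy=0.30; OR[a + b − a·b] → w = 0.8460
R3: ¬heavy=1−0.78=0.22, clean=0.76; AND[a·b] → w = 0.1672
R4: medium=0.13, filthy=0.30; OR[a + b − a·b] → w = 0.3910
Rules with consequent 'mid': {R2, R3} → strengths 0.8460, 0.1672
Aggregate via t-conorm [a + b − a·b]: 0.8717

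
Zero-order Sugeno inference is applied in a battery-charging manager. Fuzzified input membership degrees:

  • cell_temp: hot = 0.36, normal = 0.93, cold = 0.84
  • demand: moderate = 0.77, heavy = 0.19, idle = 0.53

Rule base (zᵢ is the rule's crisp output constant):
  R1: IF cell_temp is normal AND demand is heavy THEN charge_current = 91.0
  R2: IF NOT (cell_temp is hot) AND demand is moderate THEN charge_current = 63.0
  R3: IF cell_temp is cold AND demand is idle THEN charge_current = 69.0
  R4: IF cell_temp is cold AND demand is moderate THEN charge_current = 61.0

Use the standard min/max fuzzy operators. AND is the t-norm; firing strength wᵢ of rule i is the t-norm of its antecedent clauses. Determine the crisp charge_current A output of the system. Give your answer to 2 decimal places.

R1 (z=91.0): normal=0.93, heavy=0.19; AND[min(a, b)] → w = 0.19
R2 (z=63.0): ¬hot=1−0.36=0.64, moderate=0.77; AND[min(a, b)] → w = 0.64
R3 (z=69.0): cold=0.84, idle=0.53; AND[min(a, b)] → w = 0.53
R4 (z=61.0): cold=0.84, moderate=0.77; AND[min(a, b)] → w = 0.77
Weighted average = (0.19·91.0 + 0.64·63.0 + 0.53·69.0 + 0.77·61.0) / (0.19 + 0.64 + 0.53 + 0.77)
  = 141.1500 / 2.1300 = 66.27

66.27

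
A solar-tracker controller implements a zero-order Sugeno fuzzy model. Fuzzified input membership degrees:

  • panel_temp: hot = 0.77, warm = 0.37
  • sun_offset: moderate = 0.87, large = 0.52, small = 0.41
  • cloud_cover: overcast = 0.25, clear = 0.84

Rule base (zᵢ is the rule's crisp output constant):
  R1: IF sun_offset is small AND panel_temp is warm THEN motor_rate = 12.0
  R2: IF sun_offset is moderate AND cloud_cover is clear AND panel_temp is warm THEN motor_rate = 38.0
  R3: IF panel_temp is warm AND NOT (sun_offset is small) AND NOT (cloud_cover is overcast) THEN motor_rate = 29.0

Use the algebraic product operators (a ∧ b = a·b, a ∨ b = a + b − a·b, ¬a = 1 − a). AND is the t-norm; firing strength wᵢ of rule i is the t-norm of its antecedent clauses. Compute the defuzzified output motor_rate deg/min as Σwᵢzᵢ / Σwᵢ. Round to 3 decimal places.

28.752

R1 (z=12.0): small=0.41, warm=0.37; AND[a·b] → w = 0.1517
R2 (z=38.0): moderate=0.87, clear=0.84, warm=0.37; AND[a·b] → w = 0.2704
R3 (z=29.0): warm=0.37, ¬small=1−0.41=0.59, ¬overcast=1−0.25=0.75; AND[a·b] → w = 0.1637
Weighted average = (0.1517·12.0 + 0.2704·38.0 + 0.1637·29.0) / (0.1517 + 0.2704 + 0.1637)
  = 16.8435 / 0.5858 = 28.752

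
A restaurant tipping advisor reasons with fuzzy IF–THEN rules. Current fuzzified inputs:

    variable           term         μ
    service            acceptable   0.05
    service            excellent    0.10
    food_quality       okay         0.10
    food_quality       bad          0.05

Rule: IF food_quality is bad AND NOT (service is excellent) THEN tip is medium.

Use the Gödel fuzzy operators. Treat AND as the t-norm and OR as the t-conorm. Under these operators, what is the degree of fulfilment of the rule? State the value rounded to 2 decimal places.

0.05

firing strength: bad=0.05, ¬excellent=1−0.10=0.90; AND[min(a, b)] → w = 0.05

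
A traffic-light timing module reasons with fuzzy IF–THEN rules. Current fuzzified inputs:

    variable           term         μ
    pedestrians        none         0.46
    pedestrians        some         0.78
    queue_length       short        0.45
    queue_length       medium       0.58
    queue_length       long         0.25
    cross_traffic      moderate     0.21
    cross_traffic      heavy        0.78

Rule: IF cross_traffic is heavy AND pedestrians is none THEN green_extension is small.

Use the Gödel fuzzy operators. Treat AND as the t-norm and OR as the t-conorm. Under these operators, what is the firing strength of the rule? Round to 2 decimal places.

0.46

firing strength: heavy=0.78, none=0.46; AND[min(a, b)] → w = 0.46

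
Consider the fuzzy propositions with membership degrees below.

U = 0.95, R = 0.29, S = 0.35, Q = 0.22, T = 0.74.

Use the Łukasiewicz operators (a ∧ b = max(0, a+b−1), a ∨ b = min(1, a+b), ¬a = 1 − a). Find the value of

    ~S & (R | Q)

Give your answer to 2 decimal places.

~S = 1 − 0.35 = 0.65
R | Q = min(1, a+b) on (0.29, 0.22) = 0.51
~S & (R | Q) = max(0, a+b−1) on (0.65, 0.51) = 0.16

0.16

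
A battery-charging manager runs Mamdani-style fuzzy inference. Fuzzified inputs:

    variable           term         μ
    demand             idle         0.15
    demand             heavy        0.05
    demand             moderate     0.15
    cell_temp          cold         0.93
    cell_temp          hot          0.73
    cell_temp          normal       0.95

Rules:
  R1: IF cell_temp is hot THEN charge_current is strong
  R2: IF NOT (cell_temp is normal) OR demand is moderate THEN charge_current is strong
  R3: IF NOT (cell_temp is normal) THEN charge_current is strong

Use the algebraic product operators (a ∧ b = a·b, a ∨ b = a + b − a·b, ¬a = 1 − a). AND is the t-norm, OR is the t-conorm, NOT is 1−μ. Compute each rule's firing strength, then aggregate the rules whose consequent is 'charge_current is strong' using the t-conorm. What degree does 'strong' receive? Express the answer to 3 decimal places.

0.793

R1: hot=0.73 → w = 0.7300
R2: ¬normal=1−0.95=0.05, moderate=0.15; OR[a + b − a·b] → w = 0.1925
R3: ¬normal=1−0.95=0.05 → w = 0.0500
Rules with consequent 'strong': {R1, R2, R3} → strengths 0.7300, 0.1925, 0.0500
Aggregate via t-conorm [a + b − a·b]: 0.7929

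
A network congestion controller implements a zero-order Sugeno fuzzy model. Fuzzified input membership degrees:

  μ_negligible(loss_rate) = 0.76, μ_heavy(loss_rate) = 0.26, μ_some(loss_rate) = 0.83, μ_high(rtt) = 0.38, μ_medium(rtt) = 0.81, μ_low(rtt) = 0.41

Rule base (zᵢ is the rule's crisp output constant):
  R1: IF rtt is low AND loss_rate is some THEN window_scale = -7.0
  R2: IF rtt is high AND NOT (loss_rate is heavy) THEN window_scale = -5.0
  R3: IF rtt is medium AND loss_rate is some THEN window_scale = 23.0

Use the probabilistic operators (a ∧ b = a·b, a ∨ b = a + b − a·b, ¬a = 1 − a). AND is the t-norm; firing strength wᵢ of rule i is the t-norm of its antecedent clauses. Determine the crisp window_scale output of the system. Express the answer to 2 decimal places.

9.02

R1 (z=-7.0): low=0.41, some=0.83; AND[a·b] → w = 0.3403
R2 (z=-5.0): high=0.38, ¬heavy=1−0.26=0.74; AND[a·b] → w = 0.2812
R3 (z=23.0): medium=0.81, some=0.83; AND[a·b] → w = 0.6723
Weighted average = (0.3403·-7.0 + 0.2812·-5.0 + 0.6723·23.0) / (0.3403 + 0.2812 + 0.6723)
  = 11.6748 / 1.2938 = 9.02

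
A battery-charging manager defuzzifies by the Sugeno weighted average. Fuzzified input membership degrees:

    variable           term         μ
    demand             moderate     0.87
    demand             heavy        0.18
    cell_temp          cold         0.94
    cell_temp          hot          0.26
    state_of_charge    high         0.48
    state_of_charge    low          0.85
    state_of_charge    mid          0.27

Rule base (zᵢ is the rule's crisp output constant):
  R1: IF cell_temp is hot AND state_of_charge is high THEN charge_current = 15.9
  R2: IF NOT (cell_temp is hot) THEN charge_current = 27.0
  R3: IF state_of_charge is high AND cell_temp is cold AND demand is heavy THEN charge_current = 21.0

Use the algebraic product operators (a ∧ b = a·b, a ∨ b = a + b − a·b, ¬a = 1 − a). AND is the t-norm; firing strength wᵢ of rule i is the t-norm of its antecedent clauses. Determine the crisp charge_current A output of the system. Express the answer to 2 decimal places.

25.02

R1 (z=15.9): hot=0.26, high=0.48; AND[a·b] → w = 0.1248
R2 (z=27.0): ¬hot=1−0.26=0.74 → w = 0.7400
R3 (z=21.0): high=0.48, cold=0.94, heavy=0.18; AND[a·b] → w = 0.0812
Weighted average = (0.1248·15.9 + 0.7400·27.0 + 0.0812·21.0) / (0.1248 + 0.7400 + 0.0812)
  = 23.6699 / 0.9460 = 25.02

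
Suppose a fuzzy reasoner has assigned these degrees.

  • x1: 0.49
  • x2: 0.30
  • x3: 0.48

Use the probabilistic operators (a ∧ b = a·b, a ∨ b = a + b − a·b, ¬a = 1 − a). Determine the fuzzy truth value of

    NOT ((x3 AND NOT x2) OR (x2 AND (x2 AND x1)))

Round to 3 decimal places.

NOT x2 = 1 − 0.3000 = 0.7000
x3 AND NOT x2 = a·b on (0.4800, 0.7000) = 0.3360
x2 AND x1 = a·b on (0.3000, 0.4900) = 0.1470
x2 AND (x2 AND x1) = a·b on (0.3000, 0.1470) = 0.0441
(x3 AND NOT x2) OR (x2 AND (x2 AND x1)) = a + b − a·b on (0.3360, 0.0441) = 0.3653
NOT ((x3 AND NOT x2) OR (x2 AND (x2 AND x1))) = 1 − 0.3653 = 0.6347

0.635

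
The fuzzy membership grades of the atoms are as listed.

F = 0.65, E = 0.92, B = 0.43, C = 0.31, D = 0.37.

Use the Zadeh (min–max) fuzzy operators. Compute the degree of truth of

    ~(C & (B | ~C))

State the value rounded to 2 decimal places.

~C = 1 − 0.31 = 0.69
B | ~C = max(a, b) on (0.43, 0.69) = 0.69
C & (B | ~C) = min(a, b) on (0.31, 0.69) = 0.31
~(C & (B | ~C)) = 1 − 0.31 = 0.69

0.69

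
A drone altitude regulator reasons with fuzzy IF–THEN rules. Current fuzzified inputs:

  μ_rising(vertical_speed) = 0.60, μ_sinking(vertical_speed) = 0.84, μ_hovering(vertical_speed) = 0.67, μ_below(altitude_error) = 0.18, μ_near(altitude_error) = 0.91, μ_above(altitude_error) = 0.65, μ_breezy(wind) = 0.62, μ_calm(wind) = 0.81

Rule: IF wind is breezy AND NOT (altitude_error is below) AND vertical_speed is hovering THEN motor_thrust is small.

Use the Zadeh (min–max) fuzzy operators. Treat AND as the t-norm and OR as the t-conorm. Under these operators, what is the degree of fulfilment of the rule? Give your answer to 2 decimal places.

0.62

firing strength: breezy=0.62, ¬below=1−0.18=0.82, hovering=0.67; AND[min(a, b)] → w = 0.62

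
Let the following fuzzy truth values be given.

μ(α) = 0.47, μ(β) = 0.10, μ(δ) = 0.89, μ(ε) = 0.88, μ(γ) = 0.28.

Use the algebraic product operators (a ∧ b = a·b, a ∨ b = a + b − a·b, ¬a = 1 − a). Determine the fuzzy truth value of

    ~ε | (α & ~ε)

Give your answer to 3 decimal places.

0.170

~ε = 1 − 0.8800 = 0.1200
~ε = 1 − 0.8800 = 0.1200
α & ~ε = a·b on (0.4700, 0.1200) = 0.0564
~ε | (α & ~ε) = a + b − a·b on (0.1200, 0.0564) = 0.1696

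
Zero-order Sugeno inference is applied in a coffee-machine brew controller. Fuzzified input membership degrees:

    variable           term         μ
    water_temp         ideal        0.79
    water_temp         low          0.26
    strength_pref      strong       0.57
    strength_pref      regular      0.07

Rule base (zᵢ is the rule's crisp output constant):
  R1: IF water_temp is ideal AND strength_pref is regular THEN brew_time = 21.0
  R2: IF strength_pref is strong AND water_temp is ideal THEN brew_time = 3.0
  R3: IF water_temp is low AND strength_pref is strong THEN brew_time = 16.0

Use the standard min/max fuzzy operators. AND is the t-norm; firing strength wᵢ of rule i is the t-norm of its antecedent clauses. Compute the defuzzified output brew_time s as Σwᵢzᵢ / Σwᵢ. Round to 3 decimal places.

8.156

R1 (z=21.0): ideal=0.79, regular=0.07; AND[min(a, b)] → w = 0.07
R2 (z=3.0): strong=0.57, ideal=0.79; AND[min(a, b)] → w = 0.57
R3 (z=16.0): low=0.26, strong=0.57; AND[min(a, b)] → w = 0.26
Weighted average = (0.07·21.0 + 0.57·3.0 + 0.26·16.0) / (0.07 + 0.57 + 0.26)
  = 7.3400 / 0.9000 = 8.156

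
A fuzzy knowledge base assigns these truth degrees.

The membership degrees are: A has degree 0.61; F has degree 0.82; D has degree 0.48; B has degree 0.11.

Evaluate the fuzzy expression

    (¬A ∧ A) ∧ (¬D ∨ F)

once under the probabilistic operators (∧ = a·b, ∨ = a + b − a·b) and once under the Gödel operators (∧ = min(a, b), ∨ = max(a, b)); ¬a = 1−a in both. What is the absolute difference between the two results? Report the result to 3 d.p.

0.173

Under probabilistic:
  ¬A = 1 − 0.6100 = 0.3900
  ¬A ∧ A = a·b on (0.3900, 0.6100) = 0.2379
  ¬D = 1 − 0.4800 = 0.5200
  ¬D ∨ F = a + b − a·b on (0.5200, 0.8200) = 0.9136
  (¬A ∧ A) ∧ (¬D ∨ F) = a·b on (0.2379, 0.9136) = 0.2173
  → value = 0.2173
Under Gödel:
  ¬A = 1 − 0.61 = 0.39
  ¬A ∧ A = min(a, b) on (0.39, 0.61) = 0.39
  ¬D = 1 − 0.48 = 0.52
  ¬D ∨ F = max(a, b) on (0.52, 0.82) = 0.82
  (¬A ∧ A) ∧ (¬D ∨ F) = min(a, b) on (0.39, 0.82) = 0.39
  → value = 0.3900
|0.2173 − 0.3900| = 0.173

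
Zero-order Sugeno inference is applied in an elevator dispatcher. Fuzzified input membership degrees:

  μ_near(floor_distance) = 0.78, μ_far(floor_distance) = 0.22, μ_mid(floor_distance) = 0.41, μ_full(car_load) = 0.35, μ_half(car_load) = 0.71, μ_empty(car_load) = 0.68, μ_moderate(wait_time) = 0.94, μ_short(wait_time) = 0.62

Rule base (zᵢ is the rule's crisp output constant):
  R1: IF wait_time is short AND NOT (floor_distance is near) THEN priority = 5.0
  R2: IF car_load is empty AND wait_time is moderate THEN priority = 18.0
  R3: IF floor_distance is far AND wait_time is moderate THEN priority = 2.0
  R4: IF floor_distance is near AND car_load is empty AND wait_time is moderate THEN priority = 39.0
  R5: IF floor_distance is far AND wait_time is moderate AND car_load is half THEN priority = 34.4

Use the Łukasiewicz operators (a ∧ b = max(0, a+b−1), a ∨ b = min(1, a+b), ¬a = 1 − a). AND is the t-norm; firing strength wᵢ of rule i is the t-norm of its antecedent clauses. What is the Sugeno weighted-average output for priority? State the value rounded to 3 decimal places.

22.949

R1 (z=5.0): short=0.62, ¬near=1−0.78=0.22; AND[max(0, a+b−1)] → w = 0.00
R2 (z=18.0): empty=0.68, moderate=0.94; AND[max(0, a+b−1)] → w = 0.62
R3 (z=2.0): far=0.22, moderate=0.94; AND[max(0, a+b−1)] → w = 0.16
R4 (z=39.0): near=0.78, empty=0.68, moderate=0.94; AND[max(0, a+b−1)] → w = 0.40
R5 (z=34.4): far=0.22, moderate=0.94, half=0.71; AND[max(0, a+b−1)] → w = 0.00
Weighted average = (0.00·5.0 + 0.62·18.0 + 0.16·2.0 + 0.40·39.0 + 0.00·34.4) / (0.00 + 0.62 + 0.16 + 0.40 + 0.00)
  = 27.0800 / 1.1800 = 22.949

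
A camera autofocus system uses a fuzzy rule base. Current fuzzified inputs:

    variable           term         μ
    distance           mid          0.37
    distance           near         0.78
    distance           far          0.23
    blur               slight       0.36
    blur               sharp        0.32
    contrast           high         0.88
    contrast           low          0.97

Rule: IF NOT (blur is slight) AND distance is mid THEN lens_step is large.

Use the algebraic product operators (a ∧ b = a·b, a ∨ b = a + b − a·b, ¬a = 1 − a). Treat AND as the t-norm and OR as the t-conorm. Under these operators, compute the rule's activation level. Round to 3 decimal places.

firing strength: ¬slight=1−0.36=0.64, mid=0.37; AND[a·b] → w = 0.2368

0.237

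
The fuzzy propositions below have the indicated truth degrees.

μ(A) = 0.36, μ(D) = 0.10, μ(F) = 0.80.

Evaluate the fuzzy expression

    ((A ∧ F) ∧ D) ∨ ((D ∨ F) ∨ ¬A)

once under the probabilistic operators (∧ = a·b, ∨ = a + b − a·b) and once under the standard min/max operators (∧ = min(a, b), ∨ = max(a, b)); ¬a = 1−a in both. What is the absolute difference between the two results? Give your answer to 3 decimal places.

0.137

Under probabilistic:
  A ∧ F = a·b on (0.3600, 0.8000) = 0.2880
  (A ∧ F) ∧ D = a·b on (0.2880, 0.1000) = 0.0288
  D ∨ F = a + b − a·b on (0.1000, 0.8000) = 0.8200
  ¬A = 1 − 0.3600 = 0.6400
  (D ∨ F) ∨ ¬A = a + b − a·b on (0.8200, 0.6400) = 0.9352
  ((A ∧ F) ∧ D) ∨ ((D ∨ F) ∨ ¬A) = a + b − a·b on (0.0288, 0.9352) = 0.9371
  → value = 0.9371
Under standard min/max:
  A ∧ F = min(a, b) on (0.36, 0.80) = 0.36
  (A ∧ F) ∧ D = min(a, b) on (0.36, 0.10) = 0.10
  D ∨ F = max(a, b) on (0.10, 0.80) = 0.80
  ¬A = 1 − 0.36 = 0.64
  (D ∨ F) ∨ ¬A = max(a, b) on (0.80, 0.64) = 0.80
  ((A ∧ F) ∧ D) ∨ ((D ∨ F) ∨ ¬A) = max(a, b) on (0.10, 0.80) = 0.80
  → value = 0.8000
|0.9371 − 0.8000| = 0.137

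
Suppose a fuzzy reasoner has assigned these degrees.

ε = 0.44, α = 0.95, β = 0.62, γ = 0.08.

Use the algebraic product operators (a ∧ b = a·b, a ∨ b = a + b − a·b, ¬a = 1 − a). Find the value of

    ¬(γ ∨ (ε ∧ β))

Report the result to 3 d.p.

ε ∧ β = a·b on (0.4400, 0.6200) = 0.2728
γ ∨ (ε ∧ β) = a + b − a·b on (0.0800, 0.2728) = 0.3310
¬(γ ∨ (ε ∧ β)) = 1 − 0.3310 = 0.6690

0.669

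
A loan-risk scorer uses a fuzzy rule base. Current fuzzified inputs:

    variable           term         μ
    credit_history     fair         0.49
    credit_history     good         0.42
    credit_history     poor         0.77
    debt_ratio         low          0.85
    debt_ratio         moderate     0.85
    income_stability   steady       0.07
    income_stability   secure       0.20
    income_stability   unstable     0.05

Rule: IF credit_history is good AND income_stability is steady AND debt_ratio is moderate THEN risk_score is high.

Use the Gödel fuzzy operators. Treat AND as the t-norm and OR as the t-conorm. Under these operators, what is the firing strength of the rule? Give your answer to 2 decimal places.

0.07

firing strength: good=0.42, steady=0.07, moderate=0.85; AND[min(a, b)] → w = 0.07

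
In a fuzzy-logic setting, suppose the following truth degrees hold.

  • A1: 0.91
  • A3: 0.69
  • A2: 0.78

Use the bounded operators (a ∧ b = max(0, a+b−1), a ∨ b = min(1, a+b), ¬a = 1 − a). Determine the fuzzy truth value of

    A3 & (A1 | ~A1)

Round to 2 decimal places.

~A1 = 1 − 0.91 = 0.09
A1 | ~A1 = min(1, a+b) on (0.91, 0.09) = 1.00
A3 & (A1 | ~A1) = max(0, a+b−1) on (0.69, 1.00) = 0.69

0.69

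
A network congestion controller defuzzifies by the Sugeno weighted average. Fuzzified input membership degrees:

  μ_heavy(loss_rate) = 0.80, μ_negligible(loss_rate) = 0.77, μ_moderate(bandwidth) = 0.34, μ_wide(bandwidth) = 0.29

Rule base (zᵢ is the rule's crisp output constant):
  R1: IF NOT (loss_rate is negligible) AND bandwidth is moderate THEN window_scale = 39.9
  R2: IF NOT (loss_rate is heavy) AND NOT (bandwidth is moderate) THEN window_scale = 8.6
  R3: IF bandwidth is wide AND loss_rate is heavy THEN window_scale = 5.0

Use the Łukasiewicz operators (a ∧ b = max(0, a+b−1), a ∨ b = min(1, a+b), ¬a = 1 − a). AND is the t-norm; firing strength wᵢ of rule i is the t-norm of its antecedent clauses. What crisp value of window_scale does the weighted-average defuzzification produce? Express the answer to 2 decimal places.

R1 (z=39.9): ¬negligible=1−0.77=0.23, moderate=0.34; AND[max(0, a+b−1)] → w = 0.00
R2 (z=8.6): ¬heavy=1−0.80=0.20, ¬moderate=1−0.34=0.66; AND[max(0, a+b−1)] → w = 0.00
R3 (z=5.0): wide=0.29, heavy=0.80; AND[max(0, a+b−1)] → w = 0.09
Weighted average = (0.00·39.9 + 0.00·8.6 + 0.09·5.0) / (0.00 + 0.00 + 0.09)
  = 0.4500 / 0.0900 = 5.00

5.00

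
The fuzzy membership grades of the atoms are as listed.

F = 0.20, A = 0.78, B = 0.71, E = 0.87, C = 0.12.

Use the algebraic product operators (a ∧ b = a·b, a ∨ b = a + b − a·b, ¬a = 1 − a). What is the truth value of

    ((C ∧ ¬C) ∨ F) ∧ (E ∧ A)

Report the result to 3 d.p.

¬C = 1 − 0.1200 = 0.8800
C ∧ ¬C = a·b on (0.1200, 0.8800) = 0.1056
(C ∧ ¬C) ∨ F = a + b − a·b on (0.1056, 0.2000) = 0.2845
E ∧ A = a·b on (0.8700, 0.7800) = 0.6786
((C ∧ ¬C) ∨ F) ∧ (E ∧ A) = a·b on (0.2845, 0.6786) = 0.1930

0.193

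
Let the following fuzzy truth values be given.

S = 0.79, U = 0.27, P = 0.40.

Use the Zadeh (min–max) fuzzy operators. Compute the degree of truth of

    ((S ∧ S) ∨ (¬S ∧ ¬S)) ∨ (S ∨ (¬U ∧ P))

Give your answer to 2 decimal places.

S ∧ S = min(a, b) on (0.79, 0.79) = 0.79
¬S = 1 − 0.79 = 0.21
¬S = 1 − 0.79 = 0.21
¬S ∧ ¬S = min(a, b) on (0.21, 0.21) = 0.21
(S ∧ S) ∨ (¬S ∧ ¬S) = max(a, b) on (0.79, 0.21) = 0.79
¬U = 1 − 0.27 = 0.73
¬U ∧ P = min(a, b) on (0.73, 0.40) = 0.40
S ∨ (¬U ∧ P) = max(a, b) on (0.79, 0.40) = 0.79
((S ∧ S) ∨ (¬S ∧ ¬S)) ∨ (S ∨ (¬U ∧ P)) = max(a, b) on (0.79, 0.79) = 0.79

0.79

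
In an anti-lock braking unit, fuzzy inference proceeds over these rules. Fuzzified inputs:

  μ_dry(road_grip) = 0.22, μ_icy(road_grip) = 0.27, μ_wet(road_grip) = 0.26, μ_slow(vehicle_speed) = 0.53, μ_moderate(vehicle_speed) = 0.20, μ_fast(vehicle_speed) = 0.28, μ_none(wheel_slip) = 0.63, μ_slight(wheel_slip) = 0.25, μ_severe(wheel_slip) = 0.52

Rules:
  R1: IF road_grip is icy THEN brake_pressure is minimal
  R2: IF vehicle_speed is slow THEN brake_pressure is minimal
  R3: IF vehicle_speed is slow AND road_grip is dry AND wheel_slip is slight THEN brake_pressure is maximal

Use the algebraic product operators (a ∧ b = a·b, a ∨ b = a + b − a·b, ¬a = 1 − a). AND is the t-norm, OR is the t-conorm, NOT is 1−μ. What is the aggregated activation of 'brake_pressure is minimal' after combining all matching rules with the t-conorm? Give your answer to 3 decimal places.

0.657

R1: icy=0.27 → w = 0.2700
R2: slow=0.53 → w = 0.5300
R3: slow=0.53, dry=0.22, slight=0.25; AND[a·b] → w = 0.0292
Rules with consequent 'minimal': {R1, R2} → strengths 0.2700, 0.5300
Aggregate via t-conorm [a + b − a·b]: 0.6569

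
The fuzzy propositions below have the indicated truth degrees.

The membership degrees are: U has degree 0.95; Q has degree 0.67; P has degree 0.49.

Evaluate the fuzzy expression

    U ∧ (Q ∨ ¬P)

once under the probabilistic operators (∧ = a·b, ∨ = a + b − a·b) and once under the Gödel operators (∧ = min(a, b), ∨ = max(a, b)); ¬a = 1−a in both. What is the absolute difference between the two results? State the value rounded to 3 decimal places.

Under probabilistic:
  ¬P = 1 − 0.4900 = 0.5100
  Q ∨ ¬P = a + b − a·b on (0.6700, 0.5100) = 0.8383
  U ∧ (Q ∨ ¬P) = a·b on (0.9500, 0.8383) = 0.7964
  → value = 0.7964
Under Gödel:
  ¬P = 1 − 0.49 = 0.51
  Q ∨ ¬P = max(a, b) on (0.67, 0.51) = 0.67
  U ∧ (Q ∨ ¬P) = min(a, b) on (0.95, 0.67) = 0.67
  → value = 0.6700
|0.7964 − 0.6700| = 0.126

0.126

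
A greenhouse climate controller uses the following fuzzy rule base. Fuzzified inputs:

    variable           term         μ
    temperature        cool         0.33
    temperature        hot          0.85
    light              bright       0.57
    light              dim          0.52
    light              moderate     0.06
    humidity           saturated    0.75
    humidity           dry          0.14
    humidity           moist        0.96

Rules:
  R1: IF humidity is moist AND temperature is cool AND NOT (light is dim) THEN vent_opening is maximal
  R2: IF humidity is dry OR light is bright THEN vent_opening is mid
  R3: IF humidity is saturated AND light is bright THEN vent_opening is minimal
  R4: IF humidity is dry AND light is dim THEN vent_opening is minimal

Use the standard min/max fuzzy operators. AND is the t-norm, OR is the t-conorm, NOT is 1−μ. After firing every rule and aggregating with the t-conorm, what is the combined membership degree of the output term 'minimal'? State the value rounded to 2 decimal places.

0.57

R1: moist=0.96, cool=0.33, ¬dim=1−0.52=0.48; AND[min(a, b)] → w = 0.33
R2: dry=0.14, bright=0.57; OR[max(a, b)] → w = 0.57
R3: saturated=0.75, bright=0.57; AND[min(a, b)] → w = 0.57
R4: dry=0.14, dim=0.52; AND[min(a, b)] → w = 0.14
Rules with consequent 'minimal': {R3, R4} → strengths 0.57, 0.14
Aggregate via t-conorm [max(a, b)]: 0.57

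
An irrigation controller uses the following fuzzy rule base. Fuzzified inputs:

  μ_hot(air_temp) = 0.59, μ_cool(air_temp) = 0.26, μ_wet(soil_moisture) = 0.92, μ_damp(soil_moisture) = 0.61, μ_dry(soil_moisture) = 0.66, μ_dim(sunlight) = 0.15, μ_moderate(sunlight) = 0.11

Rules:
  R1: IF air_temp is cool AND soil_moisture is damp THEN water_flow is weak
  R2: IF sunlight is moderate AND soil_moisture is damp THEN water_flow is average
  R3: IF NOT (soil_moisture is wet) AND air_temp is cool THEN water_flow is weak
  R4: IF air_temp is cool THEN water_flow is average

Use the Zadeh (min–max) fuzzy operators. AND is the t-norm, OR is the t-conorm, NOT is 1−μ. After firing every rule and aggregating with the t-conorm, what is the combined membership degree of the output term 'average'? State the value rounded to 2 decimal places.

0.26

R1: cool=0.26, damp=0.61; AND[min(a, b)] → w = 0.26
R2: moderate=0.11, damp=0.61; AND[min(a, b)] → w = 0.11
R3: ¬wet=1−0.92=0.08, cool=0.26; AND[min(a, b)] → w = 0.08
R4: cool=0.26 → w = 0.26
Rules with consequent 'average': {R2, R4} → strengths 0.11, 0.26
Aggregate via t-conorm [max(a, b)]: 0.26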